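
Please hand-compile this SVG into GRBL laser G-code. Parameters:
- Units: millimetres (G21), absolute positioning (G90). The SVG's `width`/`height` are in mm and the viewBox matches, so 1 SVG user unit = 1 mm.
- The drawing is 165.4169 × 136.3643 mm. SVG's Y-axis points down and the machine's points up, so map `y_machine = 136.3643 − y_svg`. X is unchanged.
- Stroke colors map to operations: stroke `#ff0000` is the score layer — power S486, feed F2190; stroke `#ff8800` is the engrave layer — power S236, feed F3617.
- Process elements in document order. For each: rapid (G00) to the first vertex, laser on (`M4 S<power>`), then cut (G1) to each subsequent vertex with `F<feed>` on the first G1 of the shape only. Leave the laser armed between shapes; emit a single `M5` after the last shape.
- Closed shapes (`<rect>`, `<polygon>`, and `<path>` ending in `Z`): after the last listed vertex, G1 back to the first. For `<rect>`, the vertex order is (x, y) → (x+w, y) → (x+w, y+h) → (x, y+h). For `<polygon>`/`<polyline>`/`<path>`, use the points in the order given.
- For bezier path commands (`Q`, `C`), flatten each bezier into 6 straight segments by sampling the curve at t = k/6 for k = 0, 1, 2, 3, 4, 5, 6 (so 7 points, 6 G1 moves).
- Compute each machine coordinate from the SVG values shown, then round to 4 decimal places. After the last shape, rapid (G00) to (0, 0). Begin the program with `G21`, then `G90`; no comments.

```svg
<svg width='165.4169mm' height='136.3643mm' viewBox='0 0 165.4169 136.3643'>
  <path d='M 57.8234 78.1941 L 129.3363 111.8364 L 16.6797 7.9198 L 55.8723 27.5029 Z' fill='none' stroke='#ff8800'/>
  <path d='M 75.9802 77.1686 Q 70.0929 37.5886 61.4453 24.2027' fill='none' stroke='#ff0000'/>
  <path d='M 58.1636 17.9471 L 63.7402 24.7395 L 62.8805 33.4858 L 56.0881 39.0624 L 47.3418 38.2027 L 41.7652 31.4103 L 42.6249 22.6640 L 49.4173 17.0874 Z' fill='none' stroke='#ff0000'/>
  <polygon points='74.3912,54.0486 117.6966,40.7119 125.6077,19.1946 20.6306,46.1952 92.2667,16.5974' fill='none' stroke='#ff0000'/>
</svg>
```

Since the viewBox matches the mm dimensions, user units are millimetres directly. The only transform is the Y-flip y_m = 136.3643 − y_svg.

Shape 1 is a closed polygon drawn with `<path>`. Its stroke #ff8800 means engrave at S236, F3617. After flipping Y the toolpath is (57.8234,58.1702) → (129.3363,24.5279) → (16.6797,128.4445) → (55.8723,108.8614) → (57.8234,58.1702), returning to the start.

Shape 2 is a quadratic bezier drawn with `<path>`. Its stroke #ff0000 means score at S486, F2190. After flipping Y the toolpath is (75.9802,59.1957) → (73.9411,71.6614) → (71.7486,82.6719) → (69.4028,92.2272) → (66.9037,100.3272) → (64.2512,106.9720) → (61.4453,112.1616).

Shape 3 is a regular polygon drawn with `<path>`. Its stroke #ff0000 means score at S486, F2190. After flipping Y the toolpath is (58.1636,118.4172) → (63.7402,111.6248) → (62.8805,102.8785) → (56.0881,97.3019) → (47.3418,98.1616) → (41.7652,104.9540) → (42.6249,113.7003) → (49.4173,119.2769) → (58.1636,118.4172), returning to the start.

Shape 4 is a closed polygon drawn with `<polygon>`. Its stroke #ff0000 means score at S486, F2190. After flipping Y the toolpath is (74.3912,82.3157) → (117.6966,95.6524) → (125.6077,117.1697) → (20.6306,90.1691) → (92.2667,119.7669) → (74.3912,82.3157), returning to the start.

G21
G90
G00 X57.8234 Y58.1702
M4 S236
G1 X129.3363 Y24.5279 F3617
G1 X16.6797 Y128.4445
G1 X55.8723 Y108.8614
G1 X57.8234 Y58.1702
G00 X75.9802 Y59.1957
M4 S486
G1 X73.9411 Y71.6614 F2190
G1 X71.7486 Y82.6719
G1 X69.4028 Y92.2272
G1 X66.9037 Y100.3272
G1 X64.2512 Y106.9720
G1 X61.4453 Y112.1616
G00 X58.1636 Y118.4172
M4 S486
G1 X63.7402 Y111.6248 F2190
G1 X62.8805 Y102.8785
G1 X56.0881 Y97.3019
G1 X47.3418 Y98.1616
G1 X41.7652 Y104.9540
G1 X42.6249 Y113.7003
G1 X49.4173 Y119.2769
G1 X58.1636 Y118.4172
G00 X74.3912 Y82.3157
M4 S486
G1 X117.6966 Y95.6524 F2190
G1 X125.6077 Y117.1697
G1 X20.6306 Y90.1691
G1 X92.2667 Y119.7669
G1 X74.3912 Y82.3157
M5
G00 X0.0000 Y0.0000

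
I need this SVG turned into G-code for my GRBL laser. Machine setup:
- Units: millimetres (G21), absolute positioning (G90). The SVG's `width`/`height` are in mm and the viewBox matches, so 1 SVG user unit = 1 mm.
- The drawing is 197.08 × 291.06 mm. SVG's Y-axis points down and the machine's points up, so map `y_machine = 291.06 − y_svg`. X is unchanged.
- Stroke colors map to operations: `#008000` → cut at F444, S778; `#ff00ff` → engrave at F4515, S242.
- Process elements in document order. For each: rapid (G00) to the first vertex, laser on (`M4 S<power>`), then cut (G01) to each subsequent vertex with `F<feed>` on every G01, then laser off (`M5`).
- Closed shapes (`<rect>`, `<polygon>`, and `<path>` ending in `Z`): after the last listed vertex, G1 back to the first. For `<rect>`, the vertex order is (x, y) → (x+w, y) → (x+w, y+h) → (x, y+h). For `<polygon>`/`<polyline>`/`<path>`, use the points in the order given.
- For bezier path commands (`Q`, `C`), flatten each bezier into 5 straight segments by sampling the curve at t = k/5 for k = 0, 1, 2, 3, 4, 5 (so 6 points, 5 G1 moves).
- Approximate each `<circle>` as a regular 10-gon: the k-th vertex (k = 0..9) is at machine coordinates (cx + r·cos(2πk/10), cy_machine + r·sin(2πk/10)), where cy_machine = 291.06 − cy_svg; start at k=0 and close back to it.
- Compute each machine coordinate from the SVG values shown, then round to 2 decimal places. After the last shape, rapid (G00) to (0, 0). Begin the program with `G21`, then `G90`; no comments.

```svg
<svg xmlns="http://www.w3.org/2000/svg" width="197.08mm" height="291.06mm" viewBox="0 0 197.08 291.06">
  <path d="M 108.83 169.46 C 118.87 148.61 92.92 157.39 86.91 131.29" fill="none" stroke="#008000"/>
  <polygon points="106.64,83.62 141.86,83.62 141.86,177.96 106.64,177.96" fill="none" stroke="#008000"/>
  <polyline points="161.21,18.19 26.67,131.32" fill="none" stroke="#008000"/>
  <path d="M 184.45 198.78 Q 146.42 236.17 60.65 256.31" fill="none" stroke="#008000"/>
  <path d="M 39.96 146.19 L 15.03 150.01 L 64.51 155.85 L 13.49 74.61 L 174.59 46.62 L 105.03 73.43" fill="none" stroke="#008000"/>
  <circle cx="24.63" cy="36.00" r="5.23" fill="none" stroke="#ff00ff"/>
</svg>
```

Since the viewBox matches the mm dimensions, user units are millimetres directly. The only transform is the Y-flip y_m = 291.06 − y_svg.

Shape 1 is a cubic bezier drawn with `<path>`. Its stroke #008000 means cut at S778, F444. After flipping Y the toolpath is (108.83,121.60) → (110.98,131.07) → (107.18,136.53) → (100.11,141.06) → (92.46,147.78) → (86.91,159.77).

Shape 2 is a rectangle drawn with `<polygon>`. Its stroke #008000 means cut at S778, F444. After flipping Y the toolpath is (106.64,207.44) → (141.86,207.44) → (141.86,113.10) → (106.64,113.10) → (106.64,207.44), returning to the start.

Shape 3 is a line segment drawn with `<polyline>`. Its stroke #008000 means cut at S778, F444. After flipping Y the toolpath is (161.21,272.87) → (26.67,159.74).

Shape 4 is a quadratic bezier drawn with `<path>`. Its stroke #008000 means cut at S778, F444. After flipping Y the toolpath is (184.45,92.28) → (167.33,78.01) → (146.39,65.13) → (121.63,53.62) → (93.05,43.50) → (60.65,34.75).

Shape 5 is a open polyline drawn with `<path>`. Its stroke #008000 means cut at S778, F444. After flipping Y the toolpath is (39.96,144.87) → (15.03,141.05) → (64.51,135.21) → (13.49,216.45) → (174.59,244.44) → (105.03,217.63).

Shape 6 is a circle drawn with `<circle>`. Its stroke #ff00ff means engrave at S242, F4515. After flipping Y the toolpath is (29.86,255.06) → (28.86,258.13) → (26.25,260.03) → (23.01,260.03) → (20.40,258.13) → (19.40,255.06) → (20.40,251.99) → (23.01,250.09) → (26.25,250.09) → (28.86,251.99) → (29.86,255.06), returning to the start.

G21
G90
G00 X108.83 Y121.60
M4 S778
G01 X110.98 Y131.07 F444
G01 X107.18 Y136.53 F444
G01 X100.11 Y141.06 F444
G01 X92.46 Y147.78 F444
G01 X86.91 Y159.77 F444
M5
G00 X106.64 Y207.44
M4 S778
G01 X141.86 Y207.44 F444
G01 X141.86 Y113.10 F444
G01 X106.64 Y113.10 F444
G01 X106.64 Y207.44 F444
M5
G00 X161.21 Y272.87
M4 S778
G01 X26.67 Y159.74 F444
M5
G00 X184.45 Y92.28
M4 S778
G01 X167.33 Y78.01 F444
G01 X146.39 Y65.13 F444
G01 X121.63 Y53.62 F444
G01 X93.05 Y43.50 F444
G01 X60.65 Y34.75 F444
M5
G00 X39.96 Y144.87
M4 S778
G01 X15.03 Y141.05 F444
G01 X64.51 Y135.21 F444
G01 X13.49 Y216.45 F444
G01 X174.59 Y244.44 F444
G01 X105.03 Y217.63 F444
M5
G00 X29.86 Y255.06
M4 S242
G01 X28.86 Y258.13 F4515
G01 X26.25 Y260.03 F4515
G01 X23.01 Y260.03 F4515
G01 X20.40 Y258.13 F4515
G01 X19.40 Y255.06 F4515
G01 X20.40 Y251.99 F4515
G01 X23.01 Y250.09 F4515
G01 X26.25 Y250.09 F4515
G01 X28.86 Y251.99 F4515
G01 X29.86 Y255.06 F4515
M5
G00 X0.00 Y0.00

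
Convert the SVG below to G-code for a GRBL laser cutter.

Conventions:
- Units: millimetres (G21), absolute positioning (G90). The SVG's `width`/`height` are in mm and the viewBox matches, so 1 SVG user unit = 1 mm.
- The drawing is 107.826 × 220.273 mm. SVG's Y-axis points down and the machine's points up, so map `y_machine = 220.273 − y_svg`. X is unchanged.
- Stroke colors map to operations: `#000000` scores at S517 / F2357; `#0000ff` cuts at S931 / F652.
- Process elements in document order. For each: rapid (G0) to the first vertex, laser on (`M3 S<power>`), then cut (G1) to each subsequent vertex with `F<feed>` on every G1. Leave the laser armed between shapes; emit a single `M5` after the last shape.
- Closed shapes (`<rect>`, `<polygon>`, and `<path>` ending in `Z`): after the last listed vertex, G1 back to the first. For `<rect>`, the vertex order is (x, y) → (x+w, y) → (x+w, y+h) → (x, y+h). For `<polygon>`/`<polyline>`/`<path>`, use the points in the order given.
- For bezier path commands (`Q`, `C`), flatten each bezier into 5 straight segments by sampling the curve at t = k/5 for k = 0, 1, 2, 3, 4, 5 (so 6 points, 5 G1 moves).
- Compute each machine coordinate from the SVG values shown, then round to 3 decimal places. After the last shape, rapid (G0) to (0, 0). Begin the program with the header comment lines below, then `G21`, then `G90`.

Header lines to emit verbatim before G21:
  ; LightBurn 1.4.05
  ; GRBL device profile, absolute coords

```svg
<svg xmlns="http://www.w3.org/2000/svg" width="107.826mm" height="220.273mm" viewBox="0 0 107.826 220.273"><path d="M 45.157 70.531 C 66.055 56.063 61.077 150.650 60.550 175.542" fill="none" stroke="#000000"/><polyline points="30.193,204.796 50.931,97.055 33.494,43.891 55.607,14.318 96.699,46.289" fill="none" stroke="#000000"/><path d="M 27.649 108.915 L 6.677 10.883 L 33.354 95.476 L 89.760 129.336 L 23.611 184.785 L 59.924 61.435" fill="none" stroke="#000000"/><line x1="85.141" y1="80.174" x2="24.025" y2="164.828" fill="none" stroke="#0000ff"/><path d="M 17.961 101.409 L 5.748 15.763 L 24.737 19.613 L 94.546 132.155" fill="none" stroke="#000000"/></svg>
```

1 u = 1 mm; y_m = 220.273 − y.

[1] `<path>` cubic bezier, #000000→score S517 F2357: (45.157,149.742) → (54.833,146.766) → (59.755,126.197) → (61.378,96.615) → (61.158,66.600) → (60.550,44.731)

[2] `<polyline>` open polyline, #000000→score S517 F2357: (30.193,15.477) → (50.931,123.218) → (33.494,176.382) → (55.607,205.955) → (96.699,173.984)

[3] `<path>` open polyline, #000000→score S517 F2357: (27.649,111.358) → (6.677,209.390) → (33.354,124.797) → (89.760,90.937) → (23.611,35.488) → (59.924,158.838)

[4] `<line>` line segment, #0000ff→cut S931 F652: (85.141,140.099) → (24.025,55.445)

[5] `<path>` open polyline, #000000→score S517 F2357: (17.961,118.864) → (5.748,204.510) → (24.737,200.660) → (94.546,88.118)

; LightBurn 1.4.05
; GRBL device profile, absolute coords
G21
G90
G0 X45.157 Y149.742
M3 S517
G1 X54.833 Y146.766 F2357
G1 X59.755 Y126.197 F2357
G1 X61.378 Y96.615 F2357
G1 X61.158 Y66.600 F2357
G1 X60.550 Y44.731 F2357
G0 X30.193 Y15.477
M3 S517
G1 X50.931 Y123.218 F2357
G1 X33.494 Y176.382 F2357
G1 X55.607 Y205.955 F2357
G1 X96.699 Y173.984 F2357
G0 X27.649 Y111.358
M3 S517
G1 X6.677 Y209.390 F2357
G1 X33.354 Y124.797 F2357
G1 X89.760 Y90.937 F2357
G1 X23.611 Y35.488 F2357
G1 X59.924 Y158.838 F2357
G0 X85.141 Y140.099
M3 S931
G1 X24.025 Y55.445 F652
G0 X17.961 Y118.864
M3 S517
G1 X5.748 Y204.510 F2357
G1 X24.737 Y200.660 F2357
G1 X94.546 Y88.118 F2357
M5
G0 X0.000 Y0.000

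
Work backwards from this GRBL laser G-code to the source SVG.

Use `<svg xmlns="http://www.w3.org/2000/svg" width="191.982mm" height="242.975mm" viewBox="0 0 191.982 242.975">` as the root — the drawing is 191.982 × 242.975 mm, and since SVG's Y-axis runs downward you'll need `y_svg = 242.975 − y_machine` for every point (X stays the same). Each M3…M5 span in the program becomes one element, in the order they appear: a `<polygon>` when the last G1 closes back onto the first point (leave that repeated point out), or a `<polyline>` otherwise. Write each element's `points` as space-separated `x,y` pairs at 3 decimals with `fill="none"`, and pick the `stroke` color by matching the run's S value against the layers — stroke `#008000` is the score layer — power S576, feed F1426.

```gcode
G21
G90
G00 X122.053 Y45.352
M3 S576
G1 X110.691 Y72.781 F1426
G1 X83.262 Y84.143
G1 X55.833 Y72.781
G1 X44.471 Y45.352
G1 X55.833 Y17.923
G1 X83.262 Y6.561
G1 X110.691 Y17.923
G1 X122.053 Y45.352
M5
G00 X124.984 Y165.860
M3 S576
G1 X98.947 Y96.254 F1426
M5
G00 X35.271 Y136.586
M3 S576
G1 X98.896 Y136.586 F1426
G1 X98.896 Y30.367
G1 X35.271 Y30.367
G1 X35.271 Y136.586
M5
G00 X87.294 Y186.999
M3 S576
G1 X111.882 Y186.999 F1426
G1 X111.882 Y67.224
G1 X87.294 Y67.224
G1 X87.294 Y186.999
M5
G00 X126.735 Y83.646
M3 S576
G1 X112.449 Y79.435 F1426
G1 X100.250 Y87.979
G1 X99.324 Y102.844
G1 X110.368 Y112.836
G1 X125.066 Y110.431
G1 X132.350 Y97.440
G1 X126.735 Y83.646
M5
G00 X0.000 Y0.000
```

<svg xmlns="http://www.w3.org/2000/svg" width="191.982mm" height="242.975mm" viewBox="0 0 191.982 242.975">
  <polygon points="122.053,197.623 110.691,170.194 83.262,158.832 55.833,170.194 44.471,197.623 55.833,225.052 83.262,236.414 110.691,225.052" fill="none" stroke="#008000"/>
  <polyline points="124.984,77.115 98.947,146.721" fill="none" stroke="#008000"/>
  <polygon points="35.271,106.389 98.896,106.389 98.896,212.608 35.271,212.608" fill="none" stroke="#008000"/>
  <polygon points="87.294,55.976 111.882,55.976 111.882,175.751 87.294,175.751" fill="none" stroke="#008000"/>
  <polygon points="126.735,159.329 112.449,163.540 100.250,154.996 99.324,140.131 110.368,130.139 125.066,132.544 132.350,145.535" fill="none" stroke="#008000"/>
</svg>

Each laser-on run becomes one SVG element. Flip Y back into SVG space with y_svg = 242.975 − y_machine. Every run uses S576, so all elements get stroke `#008000` (score).

Run 1: The run returns to its start, so emit a `<polygon>` with points (Y-flipped): 122.053,197.623 110.691,170.194 83.262,158.832 55.833,170.194 44.471,197.623 55.833,225.052 83.262,236.414 110.691,225.052.

Run 2: The run is open, so emit a `<polyline>` with points (Y-flipped): 124.984,77.115 98.947,146.721.

Run 3: The run returns to its start, so emit a `<polygon>` with points (Y-flipped): 35.271,106.389 98.896,106.389 98.896,212.608 35.271,212.608.

Run 4: The run returns to its start, so emit a `<polygon>` with points (Y-flipped): 87.294,55.976 111.882,55.976 111.882,175.751 87.294,175.751.

Run 5: The run returns to its start, so emit a `<polygon>` with points (Y-flipped): 126.735,159.329 112.449,163.540 100.250,154.996 99.324,140.131 110.368,130.139 125.066,132.544 132.350,145.535.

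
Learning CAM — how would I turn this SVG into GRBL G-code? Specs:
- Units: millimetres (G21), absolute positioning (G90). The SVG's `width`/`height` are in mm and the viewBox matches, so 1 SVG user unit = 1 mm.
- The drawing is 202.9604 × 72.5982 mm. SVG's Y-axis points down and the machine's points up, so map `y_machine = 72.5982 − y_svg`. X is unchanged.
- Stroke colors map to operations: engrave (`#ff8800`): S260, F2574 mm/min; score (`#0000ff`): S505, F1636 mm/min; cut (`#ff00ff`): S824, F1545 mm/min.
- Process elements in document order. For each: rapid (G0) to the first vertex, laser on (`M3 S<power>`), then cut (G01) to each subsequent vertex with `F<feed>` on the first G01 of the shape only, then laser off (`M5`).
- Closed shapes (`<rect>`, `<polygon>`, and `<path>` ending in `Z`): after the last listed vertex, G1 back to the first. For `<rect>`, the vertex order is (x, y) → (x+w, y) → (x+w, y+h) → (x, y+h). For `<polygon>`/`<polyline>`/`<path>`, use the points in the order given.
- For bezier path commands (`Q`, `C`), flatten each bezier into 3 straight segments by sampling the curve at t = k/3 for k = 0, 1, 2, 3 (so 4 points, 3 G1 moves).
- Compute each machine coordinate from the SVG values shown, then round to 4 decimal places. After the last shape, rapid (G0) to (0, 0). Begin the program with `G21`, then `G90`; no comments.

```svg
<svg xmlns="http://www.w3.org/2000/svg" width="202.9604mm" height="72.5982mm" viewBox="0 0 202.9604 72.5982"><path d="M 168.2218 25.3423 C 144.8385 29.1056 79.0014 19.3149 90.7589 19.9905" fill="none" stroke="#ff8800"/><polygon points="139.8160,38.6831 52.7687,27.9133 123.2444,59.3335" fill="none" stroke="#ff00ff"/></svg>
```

G21
G90
G0 X168.2218 Y47.2559
M3 S260
G01 X135.1335 Y47.1210 F2574
G01 X100.4200 Y50.6842
G01 X90.7589 Y52.6077
M5
G0 X139.8160 Y33.9151
M3 S824
G01 X52.7687 Y44.6849 F1545
G01 X123.2444 Y13.2647
G01 X139.8160 Y33.9151
M5
G0 X0.0000 Y0.0000

Since the viewBox matches the mm dimensions, user units are millimetres directly. The only transform is the Y-flip y_m = 72.5982 − y_svg.

Shape 1 is a cubic bezier drawn with `<path>`. Its stroke #ff8800 means engrave at S260, F2574. After flipping Y the toolpath is (168.2218,47.2559) → (135.1335,47.1210) → (100.4200,50.6842) → (90.7589,52.6077).

Shape 2 is a closed polygon drawn with `<polygon>`. Its stroke #ff00ff means cut at S824, F1545. After flipping Y the toolpath is (139.8160,33.9151) → (52.7687,44.6849) → (123.2444,13.2647) → (139.8160,33.9151), returning to the start.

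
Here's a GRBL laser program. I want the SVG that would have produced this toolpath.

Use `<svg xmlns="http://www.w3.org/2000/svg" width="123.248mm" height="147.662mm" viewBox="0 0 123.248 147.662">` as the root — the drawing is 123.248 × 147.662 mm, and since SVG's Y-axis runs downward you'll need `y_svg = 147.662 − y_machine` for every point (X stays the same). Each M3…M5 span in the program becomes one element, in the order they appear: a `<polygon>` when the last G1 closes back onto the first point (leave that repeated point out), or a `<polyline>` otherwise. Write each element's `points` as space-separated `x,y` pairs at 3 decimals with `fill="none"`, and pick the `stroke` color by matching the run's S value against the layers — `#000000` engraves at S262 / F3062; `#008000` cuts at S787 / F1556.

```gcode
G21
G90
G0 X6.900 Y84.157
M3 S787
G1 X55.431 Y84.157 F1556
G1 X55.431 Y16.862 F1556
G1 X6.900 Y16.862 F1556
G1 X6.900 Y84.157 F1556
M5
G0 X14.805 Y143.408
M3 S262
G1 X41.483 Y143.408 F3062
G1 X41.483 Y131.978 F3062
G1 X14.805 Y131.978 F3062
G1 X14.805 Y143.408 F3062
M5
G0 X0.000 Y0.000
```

Machine Y-up, SVG Y-down with viewBox height 147.662, so y_svg = 147.662 − y_machine; X carries over.

Run 1: S787 ⇒ cut layer `#008000`. The run returns to its start, so emit a `<polygon>` with points (Y-flipped): 6.900,63.505 55.431,63.505 55.431,130.800 6.900,130.800.

Run 2: power S262 maps to stroke `#000000` (engrave). The run returns to its start, so emit a `<polygon>` with points (Y-flipped): 14.805,4.254 41.483,4.254 41.483,15.684 14.805,15.684.

<svg xmlns="http://www.w3.org/2000/svg" width="123.248mm" height="147.662mm" viewBox="0 0 123.248 147.662">
  <polygon points="6.900,63.505 55.431,63.505 55.431,130.800 6.900,130.800" fill="none" stroke="#008000"/>
  <polygon points="14.805,4.254 41.483,4.254 41.483,15.684 14.805,15.684" fill="none" stroke="#000000"/>
</svg>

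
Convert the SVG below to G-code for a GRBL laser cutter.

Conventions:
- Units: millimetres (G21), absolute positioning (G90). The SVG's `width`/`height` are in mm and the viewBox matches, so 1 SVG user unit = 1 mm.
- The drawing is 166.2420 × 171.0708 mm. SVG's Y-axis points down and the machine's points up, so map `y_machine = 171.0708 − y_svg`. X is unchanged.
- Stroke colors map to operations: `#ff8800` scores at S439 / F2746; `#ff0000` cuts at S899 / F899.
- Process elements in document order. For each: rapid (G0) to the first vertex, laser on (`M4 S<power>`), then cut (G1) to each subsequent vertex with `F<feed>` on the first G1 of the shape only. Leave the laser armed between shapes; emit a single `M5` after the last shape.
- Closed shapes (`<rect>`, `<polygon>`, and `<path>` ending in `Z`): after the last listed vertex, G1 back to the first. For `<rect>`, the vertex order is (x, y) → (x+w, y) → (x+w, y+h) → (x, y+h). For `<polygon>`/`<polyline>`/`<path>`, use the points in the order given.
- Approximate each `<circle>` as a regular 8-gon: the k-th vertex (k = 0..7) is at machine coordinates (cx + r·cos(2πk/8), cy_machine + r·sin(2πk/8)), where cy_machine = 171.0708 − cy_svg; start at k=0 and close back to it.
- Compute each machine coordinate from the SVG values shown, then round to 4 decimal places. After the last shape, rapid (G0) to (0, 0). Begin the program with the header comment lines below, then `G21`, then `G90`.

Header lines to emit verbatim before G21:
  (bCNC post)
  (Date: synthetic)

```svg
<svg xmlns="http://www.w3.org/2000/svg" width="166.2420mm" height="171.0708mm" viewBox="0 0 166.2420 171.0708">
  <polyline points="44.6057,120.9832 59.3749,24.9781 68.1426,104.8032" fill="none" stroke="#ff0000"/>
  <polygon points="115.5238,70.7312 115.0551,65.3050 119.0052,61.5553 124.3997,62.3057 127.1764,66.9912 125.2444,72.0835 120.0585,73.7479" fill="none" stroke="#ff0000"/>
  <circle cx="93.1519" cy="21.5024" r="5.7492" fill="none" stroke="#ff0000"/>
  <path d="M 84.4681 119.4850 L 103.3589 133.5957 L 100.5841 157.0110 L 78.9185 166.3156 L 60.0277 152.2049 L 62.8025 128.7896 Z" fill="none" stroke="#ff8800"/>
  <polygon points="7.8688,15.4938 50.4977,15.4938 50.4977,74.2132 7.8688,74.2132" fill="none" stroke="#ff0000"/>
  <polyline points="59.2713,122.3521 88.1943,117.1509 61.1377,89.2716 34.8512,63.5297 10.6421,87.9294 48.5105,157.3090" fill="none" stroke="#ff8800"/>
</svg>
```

(bCNC post)
(Date: synthetic)
G21
G90
G0 X44.6057 Y50.0876
M4 S899
G1 X59.3749 Y146.0927 F899
G1 X68.1426 Y66.2676
G0 X115.5238 Y100.3396
M4 S899
G1 X115.0551 Y105.7658 F899
G1 X119.0052 Y109.5155
G1 X124.3997 Y108.7651
G1 X127.1764 Y104.0796
G1 X125.2444 Y98.9873
G1 X120.0585 Y97.3229
G1 X115.5238 Y100.3396
G0 X98.9011 Y149.5684
M4 S899
G1 X97.2172 Y153.6337 F899
G1 X93.1519 Y155.3176
G1 X89.0866 Y153.6337
G1 X87.4027 Y149.5684
G1 X89.0866 Y145.5031
G1 X93.1519 Y143.8192
G1 X97.2172 Y145.5031
G1 X98.9011 Y149.5684
G0 X84.4681 Y51.5858
M4 S439
G1 X103.3589 Y37.4751 F2746
G1 X100.5841 Y14.0598
G1 X78.9185 Y4.7552
G1 X60.0277 Y18.8659
G1 X62.8025 Y42.2812
G1 X84.4681 Y51.5858
G0 X7.8688 Y155.5770
M4 S899
G1 X50.4977 Y155.5770 F899
G1 X50.4977 Y96.8576
G1 X7.8688 Y96.8576
G1 X7.8688 Y155.5770
G0 X59.2713 Y48.7187
M4 S439
G1 X88.1943 Y53.9199 F2746
G1 X61.1377 Y81.7992
G1 X34.8512 Y107.5411
G1 X10.6421 Y83.1414
G1 X48.5105 Y13.7618
M5
G0 X0.0000 Y0.0000

viewBox `0 0 166.2420 171.0708` with mm width/height → 1 unit = 1 mm. Flip: y_m = 171.0708 − y_svg.

**Shape 1** — `<polyline>` open polyline, stroke `#ff0000` → cut (S899, F899). Machine vertices: (44.6057,50.0876) → (59.3749,146.0927) → (68.1426,66.2676). Open path.

**Shape 2** — `<polygon>` regular polygon, stroke `#ff0000` → cut (S899, F899). Machine vertices: (115.5238,100.3396) → (115.0551,105.7658) → (119.0052,109.5155) → (124.3997,108.7651) → (127.1764,104.0796) → (125.2444,98.9873) → (120.0585,97.3229) → (115.5238,100.3396). Closed: final G1 returns to the first vertex.

**Shape 3** — `<circle>` circle, stroke `#ff0000` → cut (S899, F899). Machine vertices: (98.9011,149.5684) → (97.2172,153.6337) → (93.1519,155.3176) → (89.0866,153.6337) → (87.4027,149.5684) → (89.0866,145.5031) → (93.1519,143.8192) → (97.2172,145.5031) → (98.9011,149.5684). Closed: final G1 returns to the first vertex.

**Shape 4** — `<path>` regular polygon, stroke `#ff8800` → score (S439, F2746). Machine vertices: (84.4681,51.5858) → (103.3589,37.4751) → (100.5841,14.0598) → (78.9185,4.7552) → (60.0277,18.8659) → (62.8025,42.2812) → (84.4681,51.5858). Closed: final G1 returns to the first vertex.

**Shape 5** — `<polygon>` rectangle, stroke `#ff0000` → cut (S899, F899). Machine vertices: (7.8688,155.5770) → (50.4977,155.5770) → (50.4977,96.8576) → (7.8688,96.8576) → (7.8688,155.5770). Closed: final G1 returns to the first vertex.

**Shape 6** — `<polyline>` open polyline, stroke `#ff8800` → score (S439, F2746). Machine vertices: (59.2713,48.7187) → (88.1943,53.9199) → (61.1377,81.7992) → (34.8512,107.5411) → (10.6421,83.1414) → (48.5105,13.7618). Open path.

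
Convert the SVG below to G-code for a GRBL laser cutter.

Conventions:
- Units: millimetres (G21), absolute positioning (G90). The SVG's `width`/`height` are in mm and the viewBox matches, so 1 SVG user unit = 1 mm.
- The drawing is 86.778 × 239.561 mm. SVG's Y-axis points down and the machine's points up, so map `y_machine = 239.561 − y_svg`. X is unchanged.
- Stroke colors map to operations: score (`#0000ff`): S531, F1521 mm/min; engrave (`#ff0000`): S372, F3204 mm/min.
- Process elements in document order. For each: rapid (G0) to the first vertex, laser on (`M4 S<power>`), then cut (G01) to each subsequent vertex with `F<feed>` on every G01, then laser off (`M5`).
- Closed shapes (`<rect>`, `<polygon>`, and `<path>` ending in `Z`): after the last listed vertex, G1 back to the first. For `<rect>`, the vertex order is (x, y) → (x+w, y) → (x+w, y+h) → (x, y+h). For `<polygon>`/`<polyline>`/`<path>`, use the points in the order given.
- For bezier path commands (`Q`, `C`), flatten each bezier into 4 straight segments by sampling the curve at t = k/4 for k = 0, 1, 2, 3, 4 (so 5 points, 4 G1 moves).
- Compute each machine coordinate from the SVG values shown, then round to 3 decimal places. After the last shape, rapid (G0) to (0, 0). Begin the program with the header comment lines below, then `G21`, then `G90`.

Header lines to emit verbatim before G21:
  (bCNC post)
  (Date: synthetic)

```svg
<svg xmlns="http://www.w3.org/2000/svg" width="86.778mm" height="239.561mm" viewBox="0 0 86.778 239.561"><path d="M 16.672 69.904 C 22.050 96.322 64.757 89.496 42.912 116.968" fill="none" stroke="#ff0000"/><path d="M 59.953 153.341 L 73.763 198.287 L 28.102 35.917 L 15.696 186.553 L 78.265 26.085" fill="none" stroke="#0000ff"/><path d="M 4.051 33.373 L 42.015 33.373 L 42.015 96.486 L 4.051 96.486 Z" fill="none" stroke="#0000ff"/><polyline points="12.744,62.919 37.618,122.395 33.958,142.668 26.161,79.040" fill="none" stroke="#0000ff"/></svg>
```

(bCNC post)
(Date: synthetic)
G21
G90
G0 X16.672 Y169.657
M4 S372
G01 X26.113 Y155.021 F3204
G01 X40.001 Y146.520 F3204
G01 X48.784 Y137.821 F3204
G01 X42.912 Y122.593 F3204
M5
G0 X59.953 Y86.220
M4 S531
G01 X73.763 Y41.274 F1521
G01 X28.102 Y203.644 F1521
G01 X15.696 Y53.008 F1521
G01 X78.265 Y213.476 F1521
M5
G0 X4.051 Y206.188
M4 S531
G01 X42.015 Y206.188 F1521
G01 X42.015 Y143.075 F1521
G01 X4.051 Y143.075 F1521
G01 X4.051 Y206.188 F1521
M5
G0 X12.744 Y176.642
M4 S531
G01 X37.618 Y117.166 F1521
G01 X33.958 Y96.893 F1521
G01 X26.161 Y160.521 F1521
M5
G0 X0.000 Y0.000

1 u = 1 mm; y_m = 239.561 − y.

[1] `<path>` cubic bezier, #ff0000→engrave S372 F3204: (16.672,169.657) → (26.113,155.021) → (40.001,146.520) → (48.784,137.821) → (42.912,122.593)

[2] `<path>` open polyline, #0000ff→score S531 F1521: (59.953,86.220) → (73.763,41.274) → (28.102,203.644) → (15.696,53.008) → (78.265,213.476)

[3] `<path>` rectangle, #0000ff→score S531 F1521: (4.051,206.188) → (42.015,206.188) → (42.015,143.075) → (4.051,143.075) → (4.051,206.188) (closed)

[4] `<polyline>` open polyline, #0000ff→score S531 F1521: (12.744,176.642) → (37.618,117.166) → (33.958,96.893) → (26.161,160.521)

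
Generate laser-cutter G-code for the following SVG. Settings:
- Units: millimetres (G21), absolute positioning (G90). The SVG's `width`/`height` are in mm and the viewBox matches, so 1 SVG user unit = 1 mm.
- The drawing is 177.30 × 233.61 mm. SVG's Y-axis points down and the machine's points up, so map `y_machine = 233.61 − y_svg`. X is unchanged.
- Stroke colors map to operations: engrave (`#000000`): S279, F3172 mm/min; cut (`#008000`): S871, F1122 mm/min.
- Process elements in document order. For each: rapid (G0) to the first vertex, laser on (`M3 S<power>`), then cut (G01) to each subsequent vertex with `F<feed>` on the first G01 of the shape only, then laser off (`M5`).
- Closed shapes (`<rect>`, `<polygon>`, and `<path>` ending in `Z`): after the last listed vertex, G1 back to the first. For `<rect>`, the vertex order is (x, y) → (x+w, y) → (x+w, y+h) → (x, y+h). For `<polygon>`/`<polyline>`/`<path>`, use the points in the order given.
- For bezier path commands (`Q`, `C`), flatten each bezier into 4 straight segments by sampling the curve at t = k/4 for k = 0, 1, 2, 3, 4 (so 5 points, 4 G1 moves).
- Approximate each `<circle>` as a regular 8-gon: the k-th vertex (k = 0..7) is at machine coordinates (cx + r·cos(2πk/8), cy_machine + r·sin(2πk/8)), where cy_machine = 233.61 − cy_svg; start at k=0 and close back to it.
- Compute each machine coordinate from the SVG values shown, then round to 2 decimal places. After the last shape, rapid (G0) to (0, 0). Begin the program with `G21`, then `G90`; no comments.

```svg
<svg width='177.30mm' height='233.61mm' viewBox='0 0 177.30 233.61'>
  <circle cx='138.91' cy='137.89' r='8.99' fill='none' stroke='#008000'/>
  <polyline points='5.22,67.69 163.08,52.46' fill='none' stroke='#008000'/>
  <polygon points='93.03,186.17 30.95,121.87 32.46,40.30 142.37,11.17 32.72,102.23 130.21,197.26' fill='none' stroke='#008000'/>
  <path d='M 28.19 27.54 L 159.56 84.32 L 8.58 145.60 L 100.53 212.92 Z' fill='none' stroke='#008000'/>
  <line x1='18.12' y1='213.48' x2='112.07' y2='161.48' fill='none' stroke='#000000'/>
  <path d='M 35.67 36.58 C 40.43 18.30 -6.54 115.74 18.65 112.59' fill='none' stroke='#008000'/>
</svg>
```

1 u = 1 mm; y_m = 233.61 − y.

[1] `<circle>` circle, #008000→cut S871 F1122: (147.90,95.72) → (145.27,102.08) → (138.91,104.71) → (132.55,102.08) → (129.92,95.72) → (132.55,89.36) → (138.91,86.73) → (145.27,89.36) → (147.90,95.72) (closed)

[2] `<polyline>` line segment, #008000→cut S871 F1122: (5.22,165.92) → (163.08,181.15)

[3] `<polygon>` closed polygon, #008000→cut S871 F1122: (93.03,47.44) → (30.95,111.74) → (32.46,193.31) → (142.37,222.44) → (32.72,131.38) → (130.21,36.35) → (93.03,47.44) (closed)

[4] `<path>` closed polygon, #008000→cut S871 F1122: (28.19,206.07) → (159.56,149.29) → (8.58,88.01) → (100.53,20.69) → (28.19,206.07) (closed)

[5] `<line>` line segment, #000000→engrave S279 F3172: (18.12,20.13) → (112.07,72.13)

[6] `<path>` cubic bezier, #008000→cut S871 F1122: (35.67,197.03) → (31.48,192.42) → (19.50,164.70) → (11.35,134.14) → (18.65,121.02)

G21
G90
G0 X147.90 Y95.72
M3 S871
G01 X145.27 Y102.08 F1122
G01 X138.91 Y104.71
G01 X132.55 Y102.08
G01 X129.92 Y95.72
G01 X132.55 Y89.36
G01 X138.91 Y86.73
G01 X145.27 Y89.36
G01 X147.90 Y95.72
M5
G0 X5.22 Y165.92
M3 S871
G01 X163.08 Y181.15 F1122
M5
G0 X93.03 Y47.44
M3 S871
G01 X30.95 Y111.74 F1122
G01 X32.46 Y193.31
G01 X142.37 Y222.44
G01 X32.72 Y131.38
G01 X130.21 Y36.35
G01 X93.03 Y47.44
M5
G0 X28.19 Y206.07
M3 S871
G01 X159.56 Y149.29 F1122
G01 X8.58 Y88.01
G01 X100.53 Y20.69
G01 X28.19 Y206.07
M5
G0 X18.12 Y20.13
M3 S279
G01 X112.07 Y72.13 F3172
M5
G0 X35.67 Y197.03
M3 S871
G01 X31.48 Y192.42 F1122
G01 X19.50 Y164.70
G01 X11.35 Y134.14
G01 X18.65 Y121.02
M5
G0 X0.00 Y0.00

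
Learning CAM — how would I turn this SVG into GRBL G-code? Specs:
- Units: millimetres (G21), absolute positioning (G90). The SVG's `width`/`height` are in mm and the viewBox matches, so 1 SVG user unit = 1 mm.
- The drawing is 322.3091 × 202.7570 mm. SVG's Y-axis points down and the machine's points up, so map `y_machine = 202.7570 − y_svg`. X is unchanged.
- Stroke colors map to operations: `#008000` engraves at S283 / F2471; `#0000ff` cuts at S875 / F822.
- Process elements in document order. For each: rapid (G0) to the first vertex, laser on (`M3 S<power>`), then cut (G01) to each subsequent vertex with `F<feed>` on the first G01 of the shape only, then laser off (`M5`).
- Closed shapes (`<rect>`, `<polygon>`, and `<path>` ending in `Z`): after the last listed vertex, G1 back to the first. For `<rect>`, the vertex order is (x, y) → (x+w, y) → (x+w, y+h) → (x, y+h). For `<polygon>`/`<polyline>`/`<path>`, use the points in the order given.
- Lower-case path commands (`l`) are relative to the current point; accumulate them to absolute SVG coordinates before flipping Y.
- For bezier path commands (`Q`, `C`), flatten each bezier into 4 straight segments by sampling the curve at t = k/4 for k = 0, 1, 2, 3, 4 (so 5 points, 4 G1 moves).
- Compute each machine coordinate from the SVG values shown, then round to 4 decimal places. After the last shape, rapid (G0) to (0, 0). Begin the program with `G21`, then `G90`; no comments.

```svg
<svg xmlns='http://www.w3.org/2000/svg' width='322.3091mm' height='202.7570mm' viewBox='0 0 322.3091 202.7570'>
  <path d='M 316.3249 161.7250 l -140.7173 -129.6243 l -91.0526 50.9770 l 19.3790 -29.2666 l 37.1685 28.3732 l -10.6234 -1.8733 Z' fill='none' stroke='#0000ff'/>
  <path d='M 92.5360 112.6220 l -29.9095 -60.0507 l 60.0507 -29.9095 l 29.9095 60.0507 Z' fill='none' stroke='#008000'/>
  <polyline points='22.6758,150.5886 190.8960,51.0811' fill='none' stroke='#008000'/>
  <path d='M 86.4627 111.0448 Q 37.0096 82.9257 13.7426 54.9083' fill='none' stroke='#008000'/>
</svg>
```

1 u = 1 mm; y_m = 202.7570 − y.

[1] `<path>` closed polygon, #0000ff→cut S875 F822: (316.3249,41.0320) → (175.6076,170.6563) → (84.5550,119.6793) → (103.9340,148.9459) → (141.1025,120.5727) → (130.4791,122.4460) → (316.3249,41.0320) (closed)

[2] `<path>` regular polygon, #008000→engrave S283 F2471: (92.5360,90.1350) → (62.6265,150.1857) → (122.6772,180.0952) → (152.5867,120.0445) → (92.5360,90.1350) (closed)

[3] `<polyline>` line segment, #008000→engrave S283 F2471: (22.6758,52.1684) → (190.8960,151.6759)

[4] `<path>` quadratic bezier, #008000→engrave S283 F2471: (86.4627,91.7122) → (63.3728,105.7654) → (43.5561,119.8059) → (27.0127,133.8336) → (13.7426,147.8487)

G21
G90
G0 X316.3249 Y41.0320
M3 S875
G01 X175.6076 Y170.6563 F822
G01 X84.5550 Y119.6793
G01 X103.9340 Y148.9459
G01 X141.1025 Y120.5727
G01 X130.4791 Y122.4460
G01 X316.3249 Y41.0320
M5
G0 X92.5360 Y90.1350
M3 S283
G01 X62.6265 Y150.1857 F2471
G01 X122.6772 Y180.0952
G01 X152.5867 Y120.0445
G01 X92.5360 Y90.1350
M5
G0 X22.6758 Y52.1684
M3 S283
G01 X190.8960 Y151.6759 F2471
M5
G0 X86.4627 Y91.7122
M3 S283
G01 X63.3728 Y105.7654 F2471
G01 X43.5561 Y119.8059
G01 X27.0127 Y133.8336
G01 X13.7426 Y147.8487
M5
G0 X0.0000 Y0.0000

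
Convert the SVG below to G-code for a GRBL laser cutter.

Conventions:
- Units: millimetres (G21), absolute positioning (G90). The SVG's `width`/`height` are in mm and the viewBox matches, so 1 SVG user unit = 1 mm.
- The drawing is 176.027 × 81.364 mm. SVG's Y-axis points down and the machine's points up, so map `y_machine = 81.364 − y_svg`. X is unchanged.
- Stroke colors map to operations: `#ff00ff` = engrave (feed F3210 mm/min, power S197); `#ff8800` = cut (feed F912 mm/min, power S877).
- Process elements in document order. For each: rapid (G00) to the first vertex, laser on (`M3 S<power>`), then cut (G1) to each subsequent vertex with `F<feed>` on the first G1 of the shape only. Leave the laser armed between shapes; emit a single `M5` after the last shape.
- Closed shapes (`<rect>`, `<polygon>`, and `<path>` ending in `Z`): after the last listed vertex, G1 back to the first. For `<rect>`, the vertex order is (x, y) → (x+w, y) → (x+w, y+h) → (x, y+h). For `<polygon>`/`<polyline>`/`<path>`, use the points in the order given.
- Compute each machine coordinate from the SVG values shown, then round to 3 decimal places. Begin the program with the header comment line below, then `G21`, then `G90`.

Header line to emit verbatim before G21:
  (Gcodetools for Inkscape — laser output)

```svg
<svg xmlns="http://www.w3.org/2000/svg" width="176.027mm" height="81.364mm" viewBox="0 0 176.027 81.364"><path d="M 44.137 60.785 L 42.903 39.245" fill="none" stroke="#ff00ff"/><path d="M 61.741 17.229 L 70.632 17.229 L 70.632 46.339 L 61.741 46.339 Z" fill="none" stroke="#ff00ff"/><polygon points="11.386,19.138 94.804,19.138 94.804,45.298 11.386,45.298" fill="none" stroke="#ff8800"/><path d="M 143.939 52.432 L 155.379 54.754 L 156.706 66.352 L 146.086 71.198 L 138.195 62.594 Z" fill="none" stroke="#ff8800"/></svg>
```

(Gcodetools for Inkscape — laser output)
G21
G90
G00 X44.137 Y20.579
M3 S197
G1 X42.903 Y42.119 F3210
G00 X61.741 Y64.135
M3 S197
G1 X70.632 Y64.135 F3210
G1 X70.632 Y35.025
G1 X61.741 Y35.025
G1 X61.741 Y64.135
G00 X11.386 Y62.226
M3 S877
G1 X94.804 Y62.226 F912
G1 X94.804 Y36.066
G1 X11.386 Y36.066
G1 X11.386 Y62.226
G00 X143.939 Y28.932
M3 S877
G1 X155.379 Y26.610 F912
G1 X156.706 Y15.012
G1 X146.086 Y10.166
G1 X138.195 Y18.770
G1 X143.939 Y28.932
M5

Since the viewBox matches the mm dimensions, user units are millimetres directly. The only transform is the Y-flip y_m = 81.364 − y_svg.

Shape 1 is a line segment drawn with `<path>`. Its stroke #ff00ff means engrave at S197, F3210. After flipping Y the toolpath is (44.137,20.579) → (42.903,42.119).

Shape 2 is a rectangle drawn with `<path>`. Its stroke #ff00ff means engrave at S197, F3210. After flipping Y the toolpath is (61.741,64.135) → (70.632,64.135) → (70.632,35.025) → (61.741,35.025) → (61.741,64.135), returning to the start.

Shape 3 is a rectangle drawn with `<polygon>`. Its stroke #ff8800 means cut at S877, F912. After flipping Y the toolpath is (11.386,62.226) → (94.804,62.226) → (94.804,36.066) → (11.386,36.066) → (11.386,62.226), returning to the start.

Shape 4 is a regular polygon drawn with `<path>`. Its stroke #ff8800 means cut at S877, F912. After flipping Y the toolpath is (143.939,28.932) → (155.379,26.610) → (156.706,15.012) → (146.086,10.166) → (138.195,18.770) → (143.939,28.932), returning to the start.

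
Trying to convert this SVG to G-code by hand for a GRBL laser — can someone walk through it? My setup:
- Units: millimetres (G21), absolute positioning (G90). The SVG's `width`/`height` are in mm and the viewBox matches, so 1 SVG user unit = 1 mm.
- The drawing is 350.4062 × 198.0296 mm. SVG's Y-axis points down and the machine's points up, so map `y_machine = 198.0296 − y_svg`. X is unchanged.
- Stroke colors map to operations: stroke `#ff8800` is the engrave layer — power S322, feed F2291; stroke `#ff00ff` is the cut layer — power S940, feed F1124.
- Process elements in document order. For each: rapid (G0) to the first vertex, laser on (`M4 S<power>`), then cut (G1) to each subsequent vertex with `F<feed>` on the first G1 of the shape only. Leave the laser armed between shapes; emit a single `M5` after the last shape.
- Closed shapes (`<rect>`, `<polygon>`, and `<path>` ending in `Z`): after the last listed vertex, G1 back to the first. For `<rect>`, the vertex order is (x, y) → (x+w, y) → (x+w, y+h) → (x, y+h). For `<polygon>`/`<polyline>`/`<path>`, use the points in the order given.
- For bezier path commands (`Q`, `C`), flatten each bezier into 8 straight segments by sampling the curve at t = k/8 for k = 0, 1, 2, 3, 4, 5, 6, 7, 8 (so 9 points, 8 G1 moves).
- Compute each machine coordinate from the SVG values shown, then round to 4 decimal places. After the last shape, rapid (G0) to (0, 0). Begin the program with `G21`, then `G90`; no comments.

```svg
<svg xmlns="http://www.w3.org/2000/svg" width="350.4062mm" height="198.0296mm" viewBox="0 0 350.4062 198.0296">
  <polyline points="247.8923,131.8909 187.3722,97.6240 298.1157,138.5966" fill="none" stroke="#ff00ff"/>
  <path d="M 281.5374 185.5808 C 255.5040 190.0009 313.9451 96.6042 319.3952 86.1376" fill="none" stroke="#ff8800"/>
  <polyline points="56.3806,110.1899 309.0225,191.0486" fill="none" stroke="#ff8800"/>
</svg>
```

Since the viewBox matches the mm dimensions, user units are millimetres directly. The only transform is the Y-flip y_m = 198.0296 − y_svg.

Shape 1 is a open polyline drawn with `<polyline>`. Its stroke #ff00ff means cut at S940, F1124. After flipping Y the toolpath is (247.8923,66.1387) → (187.3722,100.4056) → (298.1157,59.4330).

Shape 2 is a cubic bezier drawn with `<path>`. Its stroke #ff8800 means engrave at S322, F2291. After flipping Y the toolpath is (281.5374,12.4488) → (275.4661,15.0234) → (275.7034,24.6502) → (280.6383,39.2111) → (288.6600,56.5879) → (298.1574,74.6625) → (307.5197,91.3168) → (315.1359,104.4327) → (319.3952,111.8920).

Shape 3 is a line segment drawn with `<polyline>`. Its stroke #ff8800 means engrave at S322, F2291. After flipping Y the toolpath is (56.3806,87.8397) → (309.0225,6.9810).

G21
G90
G0 X247.8923 Y66.1387
M4 S940
G1 X187.3722 Y100.4056 F1124
G1 X298.1157 Y59.4330
G0 X281.5374 Y12.4488
M4 S322
G1 X275.4661 Y15.0234 F2291
G1 X275.7034 Y24.6502
G1 X280.6383 Y39.2111
G1 X288.6600 Y56.5879
G1 X298.1574 Y74.6625
G1 X307.5197 Y91.3168
G1 X315.1359 Y104.4327
G1 X319.3952 Y111.8920
G0 X56.3806 Y87.8397
M4 S322
G1 X309.0225 Y6.9810 F2291
M5
G0 X0.0000 Y0.0000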